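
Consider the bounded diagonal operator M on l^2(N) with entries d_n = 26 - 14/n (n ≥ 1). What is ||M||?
||M|| = 26

For a diagonal operator on l^2 with entries d_n, ||M|| = sup_n |d_n|. Here d_1 = 12, d_2 = 19, ..., and d_n = 26 - 14/n increases monotonically toward 26. All terms lie in [12, 26), so |d_n| = d_n and the supremum is the limit 26, which is not attained by any individual d_n. Hence ||M|| = 26.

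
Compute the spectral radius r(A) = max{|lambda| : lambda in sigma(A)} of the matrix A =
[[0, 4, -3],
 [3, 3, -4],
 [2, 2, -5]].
r(A) ≈ 3.6543

The eigenvalues of A are the roots of its characteristic polynomial. With M = A (coefficients from the trace, the sum of principal 2x2 minors, and det A):
  p(λ) = det(λ I - M) = λ^3 + 2λ^2 - 13λ - 28.
No integer candidate from the rational root theorem (±divisors of 28) is a root, so the roots are irrational. The cubic discriminant is Δ = 2296 > 0, so there are three distinct real roots. p(-4) = -8 and p(-3) = 2 have opposite signs, so a root lies in (-4, -3); Newton's method refines it to λ ≈ -3.402. p(-3) = 2 and p(-2) = -2 have opposite signs, so a root lies in (-3, -2); Newton's method refines it to λ ≈ -2.2523. p(3) = -22 and p(4) = 16 have opposite signs, so a root lies in (3, 4); Newton's method refines it to λ ≈ 3.6543. Check (Vieta): the three roots sum to -2, matching tr M = -2.
Thus the eigenvalues (to 4 decimals) are -3.402 (modulus 3.402); -2.2523 (modulus 2.2523); 3.6543 (modulus 3.6543). The spectral radius is the largest modulus: r(A) ≈ 3.6543. (Cross-check: r(A) ≤ ||A||_2 ≈ 9.1747; equality holds whenever A is normal, though it can also hold for some non-normal A.)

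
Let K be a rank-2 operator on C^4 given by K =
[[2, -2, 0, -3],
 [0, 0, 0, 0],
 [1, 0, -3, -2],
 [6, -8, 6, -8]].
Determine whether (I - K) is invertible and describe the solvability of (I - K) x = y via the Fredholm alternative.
(I - K) is invertible (det(I - K) = 42 ≠ 0), so for every y in C^4 the equation (I - K) x = y has a unique solution.

K has rank 2 and factors as K = U V^T = u1 v1^T + u2 v2^T with u1 = (-1, 0, -1, -2), v1 = (-2, 2, 0, 3), u2 = (0, 0, 1, -2), v2 = (-1, 2, -3, 1) (multiplying out reproduces the displayed K). The nonzero eigenvalues of U V^T coincide with those of the 2 x 2 matrix G = V^T U = [[v1·u1, v1·u2], [v2·u1, v2·u2]] = [[-4, -6], [2, -5]], and by the Sylvester determinant identity det(I_4 - U V^T) = det(I_2 - V^T U) = det([[5, 6], [-2, 6]]) = (5)(6) - (6)(-2) = 42. (Direct check: I - K =
[[-1, 2, 0, 3],
 [0, 1, 0, 0],
 [-1, 0, 4, 2],
 [-6, 8, -6, 9]]
has determinant 42.) The finite-dimensional Fredholm alternative says: either (I - K) is invertible, or ker(I - K) ≠ {0} and then range(I - K) = ker((I - K)^*)^⊥, with dim ker(I - K) = dim ker((I - K)^*). Since det(I - K) ≠ 0, 1 is not an eigenvalue of K and ker(I - K) = {0}, so we are in the first case: for every y there is a unique x = (I - K)^(-1) y. (Explicitly, by the Woodbury identity, (I - U V^T)^(-1) = I + U (I_2 - G)^(-1) V^T.)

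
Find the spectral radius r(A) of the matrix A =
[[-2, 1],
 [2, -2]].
r(A) = (4 + sqrt(8))/2 ≈ 3.4142

The eigenvalues of A are the roots of its characteristic polynomial. With M = A (coefficients from the trace and determinant):
  p(λ) = det(λ I - M) = λ^2 + 4λ + 2.
For λ^2 + 4λ + 2 the discriminant is 8. It is nonnegative but not a perfect square, so the roots are real and irrational: λ = (-4 ± sqrt(8))/2 ≈ -0.5858, -3.4142.
Thus the eigenvalues (to 4 decimals) are -0.5858 (modulus 0.5858); -3.4142 (modulus 3.4142). The spectral radius is the largest modulus: r(A) = (4 + sqrt(8))/2 ≈ 3.4142. (Cross-check: r(A) ≤ ||A||_2 ≈ 3.5616; equality holds whenever A is normal, though it can also hold for some non-normal A.)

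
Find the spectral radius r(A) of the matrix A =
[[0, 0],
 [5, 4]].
r(A) = 4

The eigenvalues of A are the roots of its characteristic polynomial. With M = A (coefficients from the trace and determinant):
  p(λ) = det(λ I - M) = λ^2 - 4λ.
For λ^2 - 4λ the discriminant is 16. It is a perfect square (4^2), so the roots are rational: λ = (4 ± 4)/2 = 4, 0.
Thus the eigenvalues (to 4 decimals) are 4 (modulus 4); 0 (modulus 0). The spectral radius is the largest modulus: r(A) = 4. (Cross-check: r(A) ≤ ||A||_2 ≈ 6.4031; equality holds whenever A is normal, though it can also hold for some non-normal A.)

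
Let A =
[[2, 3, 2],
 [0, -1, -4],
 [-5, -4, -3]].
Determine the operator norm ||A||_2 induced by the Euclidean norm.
||A||_2 ≈ 8.5278 (= sqrt(largest eigenvalue of A^T A))

||A||_2 = sigma_max(A) = sqrt(lambda_max(A^T A)). Form the symmetric matrix M = A^T A =
[[29, 26, 19],
 [26, 26, 22],
 [19, 22, 29]].
Its characteristic polynomial (trace, sum of principal 2x2 minors, determinant of M give the coefficients) is
  p(λ) = det(λ I - M) = λ^3 - 84λ^2 + 828λ - 576.
No integer candidate from the rational root theorem (±divisors of 576) is a root, so the roots are irrational. The cubic discriminant is Δ = 1913393664 > 0, so there are three distinct real roots. p(0) = -576 and p(1) = 169 have opposite signs, so a root lies in (0, 1); Newton's method refines it to λ ≈ 0.7526. p(10) = 304 and p(11) = -301 have opposite signs, so a root lies in (10, 11); Newton's method refines it to λ ≈ 10.5241. p(72) = -3168 and p(73) = 1249 have opposite signs, so a root lies in (72, 73); Newton's method refines it to λ ≈ 72.7233. Check (Vieta): the three roots sum to 84, matching tr M = 84.
So the eigenvalues of A^T A are ≈ 0.7526, 10.5241, 72.7233 (all ≥ 0, as they must be for A^T A). The largest is λ_max ≈ 72.7233, hence ||A||_2 = sqrt(λ_max) ≈ 8.5278.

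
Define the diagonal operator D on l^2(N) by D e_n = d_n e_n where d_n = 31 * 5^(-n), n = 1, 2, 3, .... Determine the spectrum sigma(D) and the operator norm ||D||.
sigma(D) = {31 * 5^(-n) : n ≥ 1} ∪ {0}; ||D|| = 31/5

A bounded diagonal operator on l^2 with diagonal entries d_n has spectrum equal to the closure of {d_n : n ≥ 1}: every d_n is an eigenvalue (with eigenvector e_n), so {d_n} ⊂ sigma(D); the spectrum is closed, so its closure is too; and for lambda not in the closure, (D - lambda I) has bounded inverse (the diagonal entries 1/(d_n - lambda) are bounded). For our sequence d_n = 31 * 5^(-n), n = 1, 2, 3, ...:
  - {d_n} = {31 * 5^(-n) : n ≥ 1}; the only limit point is 0
  - closure = {31 * 5^(-n) : n ≥ 1} ∪ {0}
For the norm: a diagonal operator has ||D|| = sup_n |d_n|. Here d_n = 31 * 5^(-n) is positive and decreasing, so sup_n |d_n| = d_1 = 31/5. So ||D|| = 31/5.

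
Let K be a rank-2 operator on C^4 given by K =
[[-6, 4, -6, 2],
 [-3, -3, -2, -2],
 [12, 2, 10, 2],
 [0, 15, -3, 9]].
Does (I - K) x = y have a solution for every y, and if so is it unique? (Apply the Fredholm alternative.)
(I - K) is invertible (det(I - K) = 52 ≠ 0), so for every y in C^4 the equation (I - K) x = y has a unique solution.

K has rank 2 and factors as K = U V^T = u1 v1^T + u2 v2^T with u1 = (0, 1, -2, -3), v1 = (-3, -3, -2, -2), u2 = (-2, 0, 2, -3), v2 = (3, -2, 3, -1) (multiplying out reproduces the displayed K). The nonzero eigenvalues of U V^T coincide with those of the 2 x 2 matrix G = V^T U = [[v1·u1, v1·u2], [v2·u1, v2·u2]] = [[7, 8], [-5, 3]], and by the Sylvester determinant identity det(I_4 - U V^T) = det(I_2 - V^T U) = det([[-6, -8], [5, -2]]) = (-6)(-2) - (-8)(5) = 52. (Direct check: I - K =
[[7, -4, 6, -2],
 [3, 4, 2, 2],
 [-12, -2, -9, -2],
 [0, -15, 3, -8]]
has determinant 52.) The finite-dimensional Fredholm alternative says: either (I - K) is invertible, or ker(I - K) ≠ {0} and then range(I - K) = ker((I - K)^*)^⊥, with dim ker(I - K) = dim ker((I - K)^*). Since det(I - K) ≠ 0, 1 is not an eigenvalue of K and ker(I - K) = {0}, so we are in the first case: for every y there is a unique x = (I - K)^(-1) y. (Explicitly, by the Woodbury identity, (I - U V^T)^(-1) = I + U (I_2 - G)^(-1) V^T.)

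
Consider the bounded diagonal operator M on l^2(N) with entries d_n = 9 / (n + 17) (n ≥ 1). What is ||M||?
||M|| = 1/2 (attained at n = 1)

For M diagonal, ||M|| = sup_n |d_n| = sup_n 9/(n + 17). This is positive and strictly decreasing in n, so the supremum is attained at n = 1: d_1 = 9/(1 + 17) = 1/2. Hence ||M|| = 1/2.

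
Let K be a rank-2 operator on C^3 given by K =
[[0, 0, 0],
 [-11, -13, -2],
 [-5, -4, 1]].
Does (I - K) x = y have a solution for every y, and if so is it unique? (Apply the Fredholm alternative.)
(I - K) is invertible (det(I - K) = -8 ≠ 0), so for every y in C^3 the equation (I - K) x = y has a unique solution.

K has rank 2 and factors as K = U V^T = u1 v1^T + u2 v2^T with u1 = (0, 3, 2), v1 = (-3, -3, 0), u2 = (0, -2, 1), v2 = (1, 2, 1) (multiplying out reproduces the displayed K). The nonzero eigenvalues of U V^T coincide with those of the 2 x 2 matrix G = V^T U = [[v1·u1, v1·u2], [v2·u1, v2·u2]] = [[-9, 6], [8, -3]], and by the Sylvester determinant identity det(I_3 - U V^T) = det(I_2 - V^T U) = det([[10, -6], [-8, 4]]) = (10)(4) - (-6)(-8) = -8. (Direct check: I - K =
[[1, 0, 0],
 [11, 14, 2],
 [5, 4, 0]]
has determinant -8.) The finite-dimensional Fredholm alternative says: either (I - K) is invertible, or ker(I - K) ≠ {0} and then range(I - K) = ker((I - K)^*)^⊥, with dim ker(I - K) = dim ker((I - K)^*). Since det(I - K) ≠ 0, 1 is not an eigenvalue of K and ker(I - K) = {0}, so we are in the first case: for every y there is a unique x = (I - K)^(-1) y. (Explicitly, by the Woodbury identity, (I - U V^T)^(-1) = I + U (I_2 - G)^(-1) V^T.)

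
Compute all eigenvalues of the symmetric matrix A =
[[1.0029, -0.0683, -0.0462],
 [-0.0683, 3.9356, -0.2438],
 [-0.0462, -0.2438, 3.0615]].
sigma(A) ≈ {1, 3, 4}

A is real symmetric, so its spectrum consists of real eigenvalues. Expanding the characteristic polynomial of the displayed matrix gives
  det(λ I - A) = p(λ) = λ^3 + (-8)λ^2 + (19)λ + (-12).
Solving p(λ) = 0 yields eigenvalues ≈ 1, 3, 4. (A is shown rounded to 4 decimals, so these recover the underlying integer eigenvalues to within that precision.)
Verification: the trace of A = 8 equals the sum of eigenvalues 8, and det(A) ≈ 11.9999 matches the eigenvalue product 12.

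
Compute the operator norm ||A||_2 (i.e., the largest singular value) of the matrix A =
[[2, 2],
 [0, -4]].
||A||_2 = sqrt((24 + sqrt(320))/2) ≈ 4.5765 (= sqrt(largest eigenvalue of A^T A))

||A||_2 = sigma_max(A) = sqrt(lambda_max(A^T A)). Form the symmetric matrix M = A^T A =
[[4, 4],
 [4, 20]].
Its characteristic polynomial (trace, determinant of M give the coefficients) is
  p(λ) = det(λ I - M) = λ^2 - 24λ + 64.
For λ^2 - 24λ + 64 the discriminant is 320. It is nonnegative but not a perfect square, so the roots are real and irrational: λ = (24 ± sqrt(320))/2 ≈ 20.9443, 3.0557.
So the eigenvalues of A^T A are ≈ 3.0557, 20.9443 (all ≥ 0, as they must be for A^T A). The largest is λ_max = (24 + sqrt(320))/2 ≈ 20.9443, hence ||A||_2 = sqrt(λ_max) = sqrt((24 + sqrt(320))/2) ≈ 4.5765.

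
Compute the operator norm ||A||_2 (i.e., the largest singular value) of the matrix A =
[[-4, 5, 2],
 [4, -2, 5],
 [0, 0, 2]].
||A||_2 ≈ 7.8314 (= sqrt(largest eigenvalue of A^T A))

||A||_2 = sigma_max(A) = sqrt(lambda_max(A^T A)). Form the symmetric matrix M = A^T A =
[[32, -28, 12],
 [-28, 29, 0],
 [12, 0, 33]].
Its characteristic polynomial (trace, sum of principal 2x2 minors, determinant of M give the coefficients) is
  p(λ) = det(λ I - M) = λ^3 - 94λ^2 + 2013λ - 576.
No integer candidate from the rational root theorem (±divisors of 576) is a root, so the roots are irrational. The cubic discriminant is Δ = 3216130704 > 0, so there are three distinct real roots. p(0) = -576 and p(1) = 1344 have opposite signs, so a root lies in (0, 1); Newton's method refines it to λ ≈ 0.2901. p(32) = 352 and p(33) = -576 have opposite signs, so a root lies in (32, 33); Newton's method refines it to λ ≈ 32.3785. p(61) = -576 and p(62) = 1222 have opposite signs, so a root lies in (61, 62); Newton's method refines it to λ ≈ 61.3315. Check (Vieta): the three roots sum to 94, matching tr M = 94.
So the eigenvalues of A^T A are ≈ 0.2901, 32.3785, 61.3315 (all ≥ 0, as they must be for A^T A). The largest is λ_max ≈ 61.3315, hence ||A||_2 = sqrt(λ_max) ≈ 7.8314.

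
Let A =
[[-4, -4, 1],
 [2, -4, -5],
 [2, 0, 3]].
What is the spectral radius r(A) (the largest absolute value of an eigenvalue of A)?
r(A) ≈ 5.6146

The eigenvalues of A are the roots of its characteristic polynomial. With M = A (coefficients from the trace, the sum of principal 2x2 minors, and det A):
  p(λ) = det(λ I - M) = λ^3 + 5λ^2 - 2λ - 120.
No integer candidate from the rational root theorem (±divisors of 120) is a root, so the roots are irrational. The cubic discriminant is Δ = -307068 < 0, so there is one real root and a complex-conjugate pair. p(3) = -54 and p(4) = 16 have opposite signs, so a root lies in (3, 4); Newton's method refines it to λ ≈ 3.8066. Dividing out (λ - (3.8066)) leaves approximately λ^2 + 8.8066λ + 31.5238. For λ^2 + 8.8066λ + 31.5238 the discriminant is -48.5382. It is negative, so the remaining roots are the complex-conjugate pair λ ≈ -4.4033 ± 3.4835i. Their product equals the constant term, so |λ|^2 ≈ 31.5238 and |λ| ≈ 5.6146.
Thus the eigenvalues (to 4 decimals) are 3.8066 (modulus 3.8066); -4.4033 ± 3.4835i (modulus 5.6146). The spectral radius is the largest modulus: r(A) ≈ 5.6146. (Cross-check: r(A) ≤ ||A||_2 ≈ 7.0415; equality holds whenever A is normal, though it can also hold for some non-normal A.)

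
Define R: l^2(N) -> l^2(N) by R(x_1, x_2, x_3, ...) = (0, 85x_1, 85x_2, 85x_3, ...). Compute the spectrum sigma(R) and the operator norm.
sigma(R) = closed disk {z in C : |z| ≤ 85}; ||R|| = 85

Note R = 85·U where U is the unit right shift (U x)_k = x_{k-1} (with x_0 := 0); so ||R|| = 85||U|| and sigma(R) = 85·sigma(U). ||R x||^2 = sum_{k≥1} |85x_k|^2 = 7225||x||^2, so ||R|| = 85 and sigma(R) ⊂ {|z| ≤ 85}. For any |lambda| < 85, the equation (R - lambda I) x = 0 forces x_1 = 0, then 85x_k = lambda x_{k+1} ⇒ x = 0, so R has no eigenvalues. But (R - lambda I) is not surjective for |lambda| < 85: solving (R - lambda I) x = e_1 would require x_n proportional to (lambda/85)^(-n), which is not in l^2. So every |lambda| < 85 lies in the residual spectrum. The boundary |lambda| = 85 is in the approximate point spectrum (the spectrum is closed). Hence sigma(R) is the closed disk of radius 85.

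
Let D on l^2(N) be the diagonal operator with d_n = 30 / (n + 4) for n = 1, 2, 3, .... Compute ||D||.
||D|| = 6 (attained at n = 1)

For D diagonal, ||D|| = sup_n |d_n| = sup_n 30/(n + 4). This is positive and strictly decreasing in n, so the supremum is attained at n = 1: d_1 = 30/(1 + 4) = 6. Hence ||D|| = 6.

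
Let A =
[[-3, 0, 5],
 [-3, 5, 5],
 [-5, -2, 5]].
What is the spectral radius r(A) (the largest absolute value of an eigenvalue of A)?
r(A) ≈ 4.2838

The eigenvalues of A are the roots of its characteristic polynomial. With M = A (coefficients from the trace, the sum of principal 2x2 minors, and det A):
  p(λ) = det(λ I - M) = λ^3 - 7λ^2 + 30λ - 50.
No integer candidate from the rational root theorem (±divisors of 50) is a root, so the roots are irrational. The cubic discriminant is Δ = -11000 < 0, so there is one real root and a complex-conjugate pair. p(2) = -10 and p(3) = 4 have opposite signs, so a root lies in (2, 3); Newton's method refines it to λ ≈ 2.7246. Dividing out (λ - (2.7246)) leaves approximately λ^2 - 4.2754λ + 18.3512. For λ^2 - 4.2754λ + 18.3512 the discriminant is -55.126. It is negative, so the remaining roots are the complex-conjugate pair λ ≈ 2.1377 ± 3.7123i. Their product equals the constant term, so |λ|^2 ≈ 18.3512 and |λ| ≈ 4.2838.
Thus the eigenvalues (to 4 decimals) are 2.7246 (modulus 2.7246); 2.1377 ± 3.7123i (modulus 4.2838). The spectral radius is the largest modulus: r(A) ≈ 4.2838. (Cross-check: r(A) ≤ ||A||_2 ≈ 10.8991; equality holds whenever A is normal, though it can also hold for some non-normal A.)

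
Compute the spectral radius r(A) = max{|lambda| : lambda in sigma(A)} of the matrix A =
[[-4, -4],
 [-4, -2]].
r(A) = (6 + sqrt(68))/2 ≈ 7.1231

The eigenvalues of A are the roots of its characteristic polynomial. With M = A (coefficients from the trace and determinant):
  p(λ) = det(λ I - M) = λ^2 + 6λ - 8.
For λ^2 + 6λ - 8 the discriminant is 68. It is nonnegative but not a perfect square, so the roots are real and irrational: λ = (-6 ± sqrt(68))/2 ≈ 1.1231, -7.1231.
Thus the eigenvalues (to 4 decimals) are 1.1231 (modulus 1.1231); -7.1231 (modulus 7.1231). The spectral radius is the largest modulus: r(A) = (6 + sqrt(68))/2 ≈ 7.1231. (Cross-check: r(A) ≤ ||A||_2 ≈ 7.1231; equality holds whenever A is normal, though it can also hold for some non-normal A.)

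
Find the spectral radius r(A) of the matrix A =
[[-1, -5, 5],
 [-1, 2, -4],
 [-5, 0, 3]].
r(A) ≈ 5.8146

The eigenvalues of A are the roots of its characteristic polynomial. With M = A (coefficients from the trace, the sum of principal 2x2 minors, and det A):
  p(λ) = det(λ I - M) = λ^3 - 4λ^2 + 21λ + 71.
No integer candidate from the rational root theorem (±divisors of 71) is a root, so the roots are irrational. The cubic discriminant is Δ = -255271 < 0, so there is one real root and a complex-conjugate pair. p(-3) = -55 and p(-2) = 5 have opposite signs, so a root lies in (-3, -2); Newton's method refines it to λ ≈ -2.1. Dividing out (λ - (-2.1)) leaves approximately λ^2 - 6.1λ + 33.8098. For λ^2 - 6.1λ + 33.8098 the discriminant is -98.0296. It is negative, so the remaining roots are the complex-conjugate pair λ ≈ 3.05 ± 4.9505i. Their product equals the constant term, so |λ|^2 ≈ 33.8098 and |λ| ≈ 5.8146.
Thus the eigenvalues (to 4 decimals) are -2.1 (modulus 2.1); 3.05 ± 4.9505i (modulus 5.8146). The spectral radius is the largest modulus: r(A) ≈ 5.8146. (Cross-check: r(A) ≤ ||A||_2 ≈ 8.8534; equality holds whenever A is normal, though it can also hold for some non-normal A.)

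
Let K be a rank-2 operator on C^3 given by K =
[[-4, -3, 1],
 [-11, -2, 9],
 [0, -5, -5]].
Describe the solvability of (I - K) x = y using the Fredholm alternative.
(I - K) is invertible (det(I - K) = 62 ≠ 0), so for every y in C^3 the equation (I - K) x = y has a unique solution.

K has rank 2 and factors as K = U V^T = u1 v1^T + u2 v2^T with u1 = (1, -1, 3), v1 = (2, -1, -3), u2 = (-2, -3, -2), v2 = (3, 1, -2) (multiplying out reproduces the displayed K). The nonzero eigenvalues of U V^T coincide with those of the 2 x 2 matrix G = V^T U = [[v1·u1, v1·u2], [v2·u1, v2·u2]] = [[-6, 5], [-4, -5]], and by the Sylvester determinant identity det(I_3 - U V^T) = det(I_2 - V^T U) = det([[7, -5], [4, 6]]) = (7)(6) - (-5)(4) = 62. (Direct check: I - K =
[[5, 3, -1],
 [11, 3, -9],
 [0, 5, 6]]
has determinant 62.) The finite-dimensional Fredholm alternative says: either (I - K) is invertible, or ker(I - K) ≠ {0} and then range(I - K) = ker((I - K)^*)^⊥, with dim ker(I - K) = dim ker((I - K)^*). Since det(I - K) ≠ 0, 1 is not an eigenvalue of K and ker(I - K) = {0}, so we are in the first case: for every y there is a unique x = (I - K)^(-1) y. (Explicitly, by the Woodbury identity, (I - U V^T)^(-1) = I + U (I_2 - G)^(-1) V^T.)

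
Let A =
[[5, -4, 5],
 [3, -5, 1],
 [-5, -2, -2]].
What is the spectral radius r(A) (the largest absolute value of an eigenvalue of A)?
r(A) ≈ 4.8392

The eigenvalues of A are the roots of its characteristic polynomial. With M = A (coefficients from the trace, the sum of principal 2x2 minors, and det A):
  p(λ) = det(λ I - M) = λ^3 + 2λ^2 + 14λ + 99.
No integer candidate from the rational root theorem (±divisors of 99) is a root, so the roots are irrational. The cubic discriminant is Δ = -228091 < 0, so there is one real root and a complex-conjugate pair. p(-5) = -46 and p(-4) = 11 have opposite signs, so a root lies in (-5, -4); Newton's method refines it to λ ≈ -4.2276. Dividing out (λ - (-4.2276)) leaves approximately λ^2 - 2.2276λ + 23.4175. For λ^2 - 2.2276λ + 23.4175 the discriminant is -88.7077. It is negative, so the remaining roots are the complex-conjugate pair λ ≈ 1.1138 ± 4.7092i. Their product equals the constant term, so |λ|^2 ≈ 23.4175 and |λ| ≈ 4.8392.
Thus the eigenvalues (to 4 decimals) are -4.2276 (modulus 4.2276); 1.1138 ± 4.7092i (modulus 4.8392). The spectral radius is the largest modulus: r(A) ≈ 4.8392. (Cross-check: r(A) ≤ ||A||_2 ≈ 10.1645; equality holds whenever A is normal, though it can also hold for some non-normal A.)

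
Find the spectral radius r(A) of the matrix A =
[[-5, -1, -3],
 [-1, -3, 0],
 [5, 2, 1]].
r(A) ≈ 3.0835

The eigenvalues of A are the roots of its characteristic polynomial. With M = A (coefficients from the trace, the sum of principal 2x2 minors, and det A):
  p(λ) = det(λ I - M) = λ^3 + 7λ^2 + 21λ + 25.
No integer candidate from the rational root theorem (±divisors of 25) is a root, so the roots are irrational. The cubic discriminant is Δ = -460 < 0, so there is one real root and a complex-conjugate pair. p(-3) = -2 and p(-2) = 3 have opposite signs, so a root lies in (-3, -2); Newton's method refines it to λ ≈ -2.6294. Dividing out (λ - (-2.6294)) leaves approximately λ^2 + 4.3706λ + 9.508. For λ^2 + 4.3706λ + 9.508 the discriminant is -18.9296. It is negative, so the remaining roots are the complex-conjugate pair λ ≈ -2.1853 ± 2.1754i. Their product equals the constant term, so |λ|^2 ≈ 9.508 and |λ| ≈ 3.0835.
Thus the eigenvalues (to 4 decimals) are -2.6294 (modulus 2.6294); -2.1853 ± 2.1754i (modulus 3.0835). The spectral radius is the largest modulus: r(A) ≈ 3.0835. (Cross-check: r(A) ≤ ||A||_2 ≈ 8.1116; equality holds whenever A is normal, though it can also hold for some non-normal A.)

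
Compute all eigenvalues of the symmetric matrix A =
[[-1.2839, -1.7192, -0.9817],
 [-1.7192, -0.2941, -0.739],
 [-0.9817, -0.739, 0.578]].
sigma(A) ≈ {-3, 1} (1 with multiplicity 2)

A is real symmetric, so its spectrum consists of real eigenvalues. Expanding the characteristic polynomial of the displayed matrix gives
  det(λ I - A) = p(λ) = λ^3 + (1)λ^2 + (-5)λ + (3).
Solving p(λ) = 0 yields eigenvalues ≈ -3, 1, 1. (A is shown rounded to 4 decimals, so these recover the underlying integer eigenvalues to within that precision.)
Verification: the trace of A = -1 equals the sum of eigenvalues -1, and det(A) ≈ -3.0000 matches the eigenvalue product -3.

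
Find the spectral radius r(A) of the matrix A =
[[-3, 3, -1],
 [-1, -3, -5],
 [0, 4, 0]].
r(A) ≈ 4.8336

The eigenvalues of A are the roots of its characteristic polynomial. With M = A (coefficients from the trace, the sum of principal 2x2 minors, and det A):
  p(λ) = det(λ I - M) = λ^3 + 6λ^2 + 32λ + 56.
No integer candidate from the rational root theorem (±divisors of 56) is a root, so the roots are irrational. The cubic discriminant is Δ = -33728 < 0, so there is one real root and a complex-conjugate pair. p(-3) = -13 and p(-2) = 8 have opposite signs, so a root lies in (-3, -2); Newton's method refines it to λ ≈ -2.3969. Dividing out (λ - (-2.3969)) leaves approximately λ^2 + 3.6031λ + 23.3638. For λ^2 + 3.6031λ + 23.3638 the discriminant is -80.4725. It is negative, so the remaining roots are the complex-conjugate pair λ ≈ -1.8016 ± 4.4853i. Their product equals the constant term, so |λ|^2 ≈ 23.3638 and |λ| ≈ 4.8336.
Thus the eigenvalues (to 4 decimals) are -2.3969 (modulus 2.3969); -1.8016 ± 4.4853i (modulus 4.8336). The spectral radius is the largest modulus: r(A) ≈ 4.8336. (Cross-check: r(A) ≤ ||A||_2 ≈ 6.5307; equality holds whenever A is normal, though it can also hold for some non-normal A.)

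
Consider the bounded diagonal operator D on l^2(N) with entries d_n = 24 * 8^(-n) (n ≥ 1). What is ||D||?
||D|| = 3 (attained at n = 1)

For D diagonal, ||D|| = sup_n |d_n|. The sequence d_n = 24 * 8^(-n) is positive and strictly decreasing (ratio 8^(-1) < 1), so the supremum is d_1 = 24/8 = 3. Hence ||D|| = 3.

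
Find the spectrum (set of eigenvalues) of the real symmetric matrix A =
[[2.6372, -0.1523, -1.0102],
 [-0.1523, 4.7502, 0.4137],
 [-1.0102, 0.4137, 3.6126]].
sigma(A) ≈ {2, 4, 5}

A is real symmetric, so its spectrum consists of real eigenvalues. Expanding the characteristic polynomial of the displayed matrix gives
  det(λ I - A) = p(λ) = λ^3 + (-11)λ^2 + (38)λ + (-40).
Solving p(λ) = 0 yields eigenvalues ≈ 2, 4, 5. (A is shown rounded to 4 decimals, so these recover the underlying integer eigenvalues to within that precision.)
Verification: the trace of A = 11 equals the sum of eigenvalues 11, and det(A) ≈ 40.0004 matches the eigenvalue product 40.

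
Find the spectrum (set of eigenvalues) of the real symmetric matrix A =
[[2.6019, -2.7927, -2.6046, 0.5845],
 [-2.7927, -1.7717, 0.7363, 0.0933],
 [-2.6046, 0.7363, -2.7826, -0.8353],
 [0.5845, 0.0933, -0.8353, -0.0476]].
sigma(A) ≈ {-4, -3, 0, 5}

A is real symmetric, so its spectrum consists of real eigenvalues. Expanding the characteristic polynomial of the displayed matrix gives
  det(λ I - A) = p(λ) = λ^4 + (2)λ^3 + (-23)λ^2 + (-60)λ + (0).
Solving p(λ) = 0 yields eigenvalues ≈ -4, -3, 0, 5. (A is shown rounded to 4 decimals, so these recover the underlying integer eigenvalues to within that precision.)
Verification: the trace of A = -2 equals the sum of eigenvalues -2, and det(A) ≈ 0.0007 matches the eigenvalue product 0.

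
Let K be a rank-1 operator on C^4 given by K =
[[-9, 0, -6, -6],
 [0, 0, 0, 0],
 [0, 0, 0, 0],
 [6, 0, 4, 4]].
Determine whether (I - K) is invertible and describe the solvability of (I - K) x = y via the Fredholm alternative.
(I - K) is invertible (det(I - K) = 6 ≠ 0), so for every y in C^4 the equation (I - K) x = y has a unique solution.

K has rank 1, so it is an outer product K = u v^T: every row of K is a multiple of one row vector. Reading off the entries, u = (-3, 0, 0, 2) and v = (3, 0, 2, 2) (row i of K equals u_i·v^T). A rank-one matrix u v^T satisfies K u = u (v·u) and kills the (3)-dimensional subspace v^⊥, so its characteristic polynomial is lambda^3 (lambda - v·u) with v·u = tr K = -5. Hence the eigenvalues of I - K are 1 (multiplicity 3) and 1 - (-5) = 6, so det(I - K) = 6. (Direct check: I - K =
[[10, 0, 6, 6],
 [0, 1, 0, 0],
 [0, 0, 1, 0],
 [-6, 0, -4, -3]]
has determinant 6.) The finite-dimensional Fredholm alternative says: either (I - K) is invertible, or ker(I - K) ≠ {0} and then range(I - K) = ker((I - K)^*)^⊥, with dim ker(I - K) = dim ker((I - K)^*). Since det(I - K) ≠ 0, 1 is not an eigenvalue of K and ker(I - K) = {0}, so we are in the first case: for every y there is a unique x = (I - K)^(-1) y. Explicitly, by the Sherman–Morrison formula, (I - u v^T)^(-1) = I + u v^T/(1 - v·u), i.e. (I - K)^(-1) = I + K/(6).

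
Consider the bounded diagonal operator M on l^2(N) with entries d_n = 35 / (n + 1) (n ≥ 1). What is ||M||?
||M|| = 35/2 (attained at n = 1)

For M diagonal, ||M|| = sup_n |d_n| = sup_n 35/(n + 1). This is positive and strictly decreasing in n, so the supremum is attained at n = 1: d_1 = 35/(1 + 1) = 35/2. Hence ||M|| = 35/2.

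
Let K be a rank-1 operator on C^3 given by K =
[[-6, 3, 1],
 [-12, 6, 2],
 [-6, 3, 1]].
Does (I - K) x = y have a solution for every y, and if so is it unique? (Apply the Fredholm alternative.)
(I - K) is singular (det(I - K) = 0, i.e. 1 ∈ sigma(K)). (I - K) x = y is solvable iff y ⊥ ker((I - K)^*) = span{(-6, 3, 1)}, i.e. iff -6y_1 + 3y_2 + y_3 = 0. When solvable, the solutions are x = y + c·(1, 2, 1), c arbitrary (ker(I - K) = span{(1, 2, 1)}, dimension 1).

K has rank 1, so it is an outer product K = u v^T: every row of K is a multiple of one row vector. Reading off the entries, u = (1, 2, 1) and v = (-6, 3, 1) (row i of K equals u_i·v^T). A rank-one matrix u v^T satisfies K u = u (v·u) and kills the (2)-dimensional subspace v^⊥, so its characteristic polynomial is lambda^2 (lambda - v·u) with v·u = tr K = 1. Hence the eigenvalues of I - K are 1 (multiplicity 2) and 1 - (1) = 0, so det(I - K) = 0. (Direct check: I - K =
[[7, -3, -1],
 [12, -5, -2],
 [6, -3, 0]]
has determinant 0.) So 1 is an eigenvalue of K and (I - K) is not invertible. The finite-dimensional Fredholm alternative says: either (I - K) is invertible, or ker(I - K) ≠ {0} and then range(I - K) = ker((I - K)^*)^⊥, with dim ker(I - K) = dim ker((I - K)^*). We are in the second case, so we need both kernels. Kernel of I - K: (I - K) u = u - u (v·u) = u - u = 0, so ker(I - K) = span{u} = span{(1, 2, 1)} (it is exactly 1-dimensional because rank(I - K) = 2). Kernel of the adjoint: K is real, so (I - K)^* = I - K^T = I - v u^T, and (I - v u^T) v = v - v (u·v) = 0; hence ker((I - K)^*) = span{v} = span{(-6, 3, 1)}. Therefore (I - K) x = y is solvable iff <y, v> = 0, i.e. iff -6y_1 + 3y_2 + y_3 = 0. When this holds, K y = u (v·y) = 0, so (I - K) y = y and x = y is a particular solution; the full solution set is the line x = y + c·u = y + c·(1, 2, 1), c ∈ C.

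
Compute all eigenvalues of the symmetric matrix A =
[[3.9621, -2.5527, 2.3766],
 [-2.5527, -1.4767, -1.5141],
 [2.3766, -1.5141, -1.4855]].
sigma(A) ≈ {-3, -2, 6}

A is real symmetric, so its spectrum consists of real eigenvalues. Expanding the characteristic polynomial of the displayed matrix gives
  det(λ I - A) = p(λ) = λ^3 + (-1)λ^2 + (-24)λ + (-36).
Solving p(λ) = 0 yields eigenvalues ≈ -3, -2, 6. (A is shown rounded to 4 decimals, so these recover the underlying integer eigenvalues to within that precision.)
Verification: the trace of A = 1 equals the sum of eigenvalues 1, and det(A) ≈ 36.0003 matches the eigenvalue product 36.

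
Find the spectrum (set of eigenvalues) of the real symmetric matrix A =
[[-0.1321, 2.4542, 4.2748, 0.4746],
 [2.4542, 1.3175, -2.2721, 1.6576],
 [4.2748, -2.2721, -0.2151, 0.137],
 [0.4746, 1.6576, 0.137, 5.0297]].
sigma(A) ≈ {-6, 2, 4, 6}

A is real symmetric, so its spectrum consists of real eigenvalues. Expanding the characteristic polynomial of the displayed matrix gives
  det(λ I - A) = p(λ) = λ^4 + (-6)λ^3 + (-28)λ^2 + (215.9964)λ + (-287.9913).
Solving p(λ) = 0 yields eigenvalues ≈ -6, 2, 4, 6. (A is shown rounded to 4 decimals, so these recover the underlying integer eigenvalues to within that precision.)
Verification: the trace of A = 6 equals the sum of eigenvalues 6, and det(A) ≈ -287.9913 matches the eigenvalue product -288.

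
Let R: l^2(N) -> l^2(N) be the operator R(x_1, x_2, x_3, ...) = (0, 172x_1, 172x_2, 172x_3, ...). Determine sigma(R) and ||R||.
sigma(R) = closed disk {z in C : |z| ≤ 172}; ||R|| = 172

Note R = 172·U where U is the unit right shift (U x)_k = x_{k-1} (with x_0 := 0); so ||R|| = 172||U|| and sigma(R) = 172·sigma(U). ||R x||^2 = sum_{k≥1} |172x_k|^2 = 29584||x||^2, so ||R|| = 172 and sigma(R) ⊂ {|z| ≤ 172}. For any |lambda| < 172, the equation (R - lambda I) x = 0 forces x_1 = 0, then 172x_k = lambda x_{k+1} ⇒ x = 0, so R has no eigenvalues. But (R - lambda I) is not surjective for |lambda| < 172: solving (R - lambda I) x = e_1 would require x_n proportional to (lambda/172)^(-n), which is not in l^2. So every |lambda| < 172 lies in the residual spectrum. The boundary |lambda| = 172 is in the approximate point spectrum (the spectrum is closed). Hence sigma(R) is the closed disk of radius 172.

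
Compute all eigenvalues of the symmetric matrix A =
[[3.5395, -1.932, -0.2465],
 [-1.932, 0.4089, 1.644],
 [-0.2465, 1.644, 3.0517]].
sigma(A) ≈ {-1, 3, 5}

A is real symmetric, so its spectrum consists of real eigenvalues. Expanding the characteristic polynomial of the displayed matrix gives
  det(λ I - A) = p(λ) = λ^3 + (-7)λ^2 + (7)λ + (15).
Solving p(λ) = 0 yields eigenvalues ≈ -1, 3, 5. (A is shown rounded to 4 decimals, so these recover the underlying integer eigenvalues to within that precision.)
Verification: the trace of A = 7 equals the sum of eigenvalues 7, and det(A) ≈ -14.9994 matches the eigenvalue product -15.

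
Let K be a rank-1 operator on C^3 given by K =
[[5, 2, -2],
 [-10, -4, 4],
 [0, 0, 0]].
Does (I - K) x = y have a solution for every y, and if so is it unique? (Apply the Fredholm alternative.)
(I - K) is singular (det(I - K) = 0, i.e. 1 ∈ sigma(K)). (I - K) x = y is solvable iff y ⊥ ker((I - K)^*) = span{(5, 2, -2)}, i.e. iff 5y_1 + 2y_2 - 2y_3 = 0. When solvable, the solutions are x = y + c·(1, -2, 0), c arbitrary (ker(I - K) = span{(1, -2, 0)}, dimension 1).

K has rank 1, so it is an outer product K = u v^T: every row of K is a multiple of one row vector. Reading off the entries, u = (1, -2, 0) and v = (5, 2, -2) (row i of K equals u_i·v^T). A rank-one matrix u v^T satisfies K u = u (v·u) and kills the (2)-dimensional subspace v^⊥, so its characteristic polynomial is lambda^2 (lambda - v·u) with v·u = tr K = 1. Hence the eigenvalues of I - K are 1 (multiplicity 2) and 1 - (1) = 0, so det(I - K) = 0. (Direct check: I - K =
[[-4, -2, 2],
 [10, 5, -4],
 [0, 0, 1]]
has determinant 0.) So 1 is an eigenvalue of K and (I - K) is not invertible. The finite-dimensional Fredholm alternative says: either (I - K) is invertible, or ker(I - K) ≠ {0} and then range(I - K) = ker((I - K)^*)^⊥, with dim ker(I - K) = dim ker((I - K)^*). We are in the second case, so we need both kernels. Kernel of I - K: (I - K) u = u - u (v·u) = u - u = 0, so ker(I - K) = span{u} = span{(1, -2, 0)} (it is exactly 1-dimensional because rank(I - K) = 2). Kernel of the adjoint: K is real, so (I - K)^* = I - K^T = I - v u^T, and (I - v u^T) v = v - v (u·v) = 0; hence ker((I - K)^*) = span{v} = span{(5, 2, -2)}. Therefore (I - K) x = y is solvable iff <y, v> = 0, i.e. iff 5y_1 + 2y_2 - 2y_3 = 0. When this holds, K y = u (v·y) = 0, so (I - K) y = y and x = y is a particular solution; the full solution set is the line x = y + c·u = y + c·(1, -2, 0), c ∈ C.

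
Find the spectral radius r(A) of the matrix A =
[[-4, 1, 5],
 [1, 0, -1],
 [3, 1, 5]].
r(A) ≈ 6.3435

The eigenvalues of A are the roots of its characteristic polynomial. With M = A (coefficients from the trace, the sum of principal 2x2 minors, and det A):
  p(λ) = det(λ I - M) = λ^3 - λ^2 - 35λ + 7.
No integer candidate from the rational root theorem (±divisors of 7) is a root, so the roots are irrational. The cubic discriminant is Δ = 175840 > 0, so there are three distinct real roots. p(-6) = -35 and p(-5) = 32 have opposite signs, so a root lies in (-6, -5); Newton's method refines it to λ ≈ -5.5426. p(0) = 7 and p(1) = -28 have opposite signs, so a root lies in (0, 1); Newton's method refines it to λ ≈ 0.1991. p(6) = -23 and p(7) = 56 have opposite signs, so a root lies in (6, 7); Newton's method refines it to λ ≈ 6.3435. Check (Vieta): the three roots sum to 1, matching tr M = 1.
Thus the eigenvalues (to 4 decimals) are -5.5426 (modulus 5.5426); 0.1991 (modulus 0.1991); 6.3435 (modulus 6.3435). The spectral radius is the largest modulus: r(A) ≈ 6.3435. (Cross-check: r(A) ≤ ||A||_2 ≈ 7.3668; equality holds whenever A is normal, though it can also hold for some non-normal A.)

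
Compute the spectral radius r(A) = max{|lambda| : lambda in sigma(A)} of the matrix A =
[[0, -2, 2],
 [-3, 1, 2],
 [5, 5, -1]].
r(A) = 6

The eigenvalues of A are the roots of its characteristic polynomial. With M = A (coefficients from the trace, the sum of principal 2x2 minors, and det A):
  p(λ) = det(λ I - M) = λ^3 - 27λ + 54.
By the rational root theorem any rational root is an integer divisor of 54. Testing λ = -6: p(-6) = -216 + 0 + 162 + 54 = 0, so λ = -6 is a root. Dividing out (λ + 6) leaves p(λ) = (λ + 6)(λ^2 - 6λ + 9). For λ^2 - 6λ + 9 the discriminant is 0. It is a perfect square (0^2), so the roots are rational: λ = (6 ± 0)/2 = 3, 3.
Thus the eigenvalues (to 4 decimals) are 3 (modulus 3); -6 (modulus 6). The spectral radius is the largest modulus: r(A) = 6. (Cross-check: r(A) ≤ ||A||_2 ≈ 7.5828; equality holds whenever A is normal, though it can also hold for some non-normal A.)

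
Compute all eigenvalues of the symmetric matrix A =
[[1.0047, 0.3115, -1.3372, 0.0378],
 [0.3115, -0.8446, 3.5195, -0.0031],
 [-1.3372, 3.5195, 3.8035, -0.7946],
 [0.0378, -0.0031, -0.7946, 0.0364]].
sigma(A) ≈ {-3, 0, 1, 6}

A is real symmetric, so its spectrum consists of real eigenvalues. Expanding the characteristic polynomial of the displayed matrix gives
  det(λ I - A) = p(λ) = λ^4 + (-4)λ^3 + (-15)λ^2 + (18)λ + (0).
Solving p(λ) = 0 yields eigenvalues ≈ -3, 0, 1, 6. (A is shown rounded to 4 decimals, so these recover the underlying integer eigenvalues to within that precision.)
Verification: the trace of A = 4 equals the sum of eigenvalues 4, and det(A) ≈ -0.0003 matches the eigenvalue product 0.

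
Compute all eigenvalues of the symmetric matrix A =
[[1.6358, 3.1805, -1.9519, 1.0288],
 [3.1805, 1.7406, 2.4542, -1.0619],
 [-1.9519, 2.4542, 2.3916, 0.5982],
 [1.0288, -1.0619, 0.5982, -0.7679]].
sigma(A) ≈ {-4, 0, 4, 5}

A is real symmetric, so its spectrum consists of real eigenvalues. Expanding the characteristic polynomial of the displayed matrix gives
  det(λ I - A) = p(λ) = λ^4 + (-5)λ^3 + (-16)λ^2 + (80)λ + (-0.0033).
Solving p(λ) = 0 yields eigenvalues ≈ -4, 0, 4, 5. (A is shown rounded to 4 decimals, so these recover the underlying integer eigenvalues to within that precision.)
Verification: the trace of A = 5 equals the sum of eigenvalues 5, and det(A) ≈ -0.0033 matches the eigenvalue product 0.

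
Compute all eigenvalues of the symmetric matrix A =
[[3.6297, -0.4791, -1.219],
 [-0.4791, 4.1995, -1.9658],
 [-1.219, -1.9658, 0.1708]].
sigma(A) ≈ {-1, 4, 5}

A is real symmetric, so its spectrum consists of real eigenvalues. Expanding the characteristic polynomial of the displayed matrix gives
  det(λ I - A) = p(λ) = λ^3 + (-8)λ^2 + (11)λ + (19.9987).
Solving p(λ) = 0 yields eigenvalues ≈ -1, 4, 5. (A is shown rounded to 4 decimals, so these recover the underlying integer eigenvalues to within that precision.)
Verification: the trace of A = 8 equals the sum of eigenvalues 8, and det(A) ≈ -19.9987 matches the eigenvalue product -20.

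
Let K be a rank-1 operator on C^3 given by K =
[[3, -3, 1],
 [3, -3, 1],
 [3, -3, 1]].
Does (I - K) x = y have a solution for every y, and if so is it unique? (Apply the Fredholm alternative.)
(I - K) is singular (det(I - K) = 0, i.e. 1 ∈ sigma(K)). (I - K) x = y is solvable iff y ⊥ ker((I - K)^*) = span{(3, -3, 1)}, i.e. iff 3y_1 - 3y_2 + y_3 = 0. When solvable, the solutions are x = y + c·(1, 1, 1), c arbitrary (ker(I - K) = span{(1, 1, 1)}, dimension 1).

K has rank 1, so it is an outer product K = u v^T: every row of K is a multiple of one row vector. Reading off the entries, u = (1, 1, 1) and v = (3, -3, 1) (row i of K equals u_i·v^T). A rank-one matrix u v^T satisfies K u = u (v·u) and kills the (2)-dimensional subspace v^⊥, so its characteristic polynomial is lambda^2 (lambda - v·u) with v·u = tr K = 1. Hence the eigenvalues of I - K are 1 (multiplicity 2) and 1 - (1) = 0, so det(I - K) = 0. (Direct check: I - K =
[[-2, 3, -1],
 [-3, 4, -1],
 [-3, 3, 0]]
has determinant 0.) So 1 is an eigenvalue of K and (I - K) is not invertible. The finite-dimensional Fredholm alternative says: either (I - K) is invertible, or ker(I - K) ≠ {0} and then range(I - K) = ker((I - K)^*)^⊥, with dim ker(I - K) = dim ker((I - K)^*). We are in the second case, so we need both kernels. Kernel of I - K: (I - K) u = u - u (v·u) = u - u = 0, so ker(I - K) = span{u} = span{(1, 1, 1)} (it is exactly 1-dimensional because rank(I - K) = 2). Kernel of the adjoint: K is real, so (I - K)^* = I - K^T = I - v u^T, and (I - v u^T) v = v - v (u·v) = 0; hence ker((I - K)^*) = span{v} = span{(3, -3, 1)}. Therefore (I - K) x = y is solvable iff <y, v> = 0, i.e. iff 3y_1 - 3y_2 + y_3 = 0. When this holds, K y = u (v·y) = 0, so (I - K) y = y and x = y is a particular solution; the full solution set is the line x = y + c·u = y + c·(1, 1, 1), c ∈ C.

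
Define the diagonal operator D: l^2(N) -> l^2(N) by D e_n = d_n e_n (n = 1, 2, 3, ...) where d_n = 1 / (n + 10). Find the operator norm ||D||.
||D|| = 1/11 (attained at n = 1)

For D diagonal, ||D|| = sup_n |d_n| = sup_n 1/(n + 10). This is positive and strictly decreasing in n, so the supremum is attained at n = 1: d_1 = 1/(1 + 10) = 1/11. Hence ||D|| = 1/11.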